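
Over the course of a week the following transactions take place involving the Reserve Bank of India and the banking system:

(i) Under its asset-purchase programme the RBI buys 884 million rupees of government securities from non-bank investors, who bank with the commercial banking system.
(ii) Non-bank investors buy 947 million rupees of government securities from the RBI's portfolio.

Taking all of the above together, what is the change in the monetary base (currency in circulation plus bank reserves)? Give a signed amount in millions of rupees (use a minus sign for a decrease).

-63 million

Asset purchase (from non-banks) 884 million rupees: RBI balance sheet expands → +884M.
Asset sale (to non-banks) 947 million rupees: RBI balance sheet contracts → −947M.
Net: 884 − 947 = -63 million.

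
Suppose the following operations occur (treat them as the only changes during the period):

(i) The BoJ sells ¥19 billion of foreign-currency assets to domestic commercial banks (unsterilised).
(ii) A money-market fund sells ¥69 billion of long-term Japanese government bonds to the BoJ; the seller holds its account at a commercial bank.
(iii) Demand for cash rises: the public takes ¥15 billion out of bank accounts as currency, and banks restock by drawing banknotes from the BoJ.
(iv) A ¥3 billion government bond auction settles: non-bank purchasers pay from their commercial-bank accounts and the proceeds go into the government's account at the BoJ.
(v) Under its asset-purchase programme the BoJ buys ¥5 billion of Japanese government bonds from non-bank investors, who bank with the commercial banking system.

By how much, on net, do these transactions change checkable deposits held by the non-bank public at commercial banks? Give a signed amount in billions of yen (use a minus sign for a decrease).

+¥56 billion

BoJ balance sheet:
  Assets:      Securities +¥74B, Foreign assets −¥19B
  Liabilities: Bank reserves +¥37B, Currency in circulation +¥15B, Government deposits +¥3B
Commercial banking system:
  Assets:      Reserves at CB +¥37B, Foreign assets +¥19B
  Liabilities: Checkable deposits +¥56B
So the change in checkable deposits held by the non-bank public at commercial banks is +¥56 billion.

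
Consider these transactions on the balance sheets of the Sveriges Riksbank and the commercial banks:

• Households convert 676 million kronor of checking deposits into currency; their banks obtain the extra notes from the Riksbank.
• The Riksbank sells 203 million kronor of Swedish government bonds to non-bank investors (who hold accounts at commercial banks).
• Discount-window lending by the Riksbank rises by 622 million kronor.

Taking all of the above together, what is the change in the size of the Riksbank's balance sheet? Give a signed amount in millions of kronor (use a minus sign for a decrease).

+419 million

Currency withdrawal 676 million kronor: only the composition of liabilities changes → 0.
Asset sale (to non-banks) 203 million kronor: a Riksbank asset is shed → −203M.
Discount-window loan 622 million kronor: a Riksbank asset is acquired → +622M.
Net: 0 − 203 + 622 = +419 million.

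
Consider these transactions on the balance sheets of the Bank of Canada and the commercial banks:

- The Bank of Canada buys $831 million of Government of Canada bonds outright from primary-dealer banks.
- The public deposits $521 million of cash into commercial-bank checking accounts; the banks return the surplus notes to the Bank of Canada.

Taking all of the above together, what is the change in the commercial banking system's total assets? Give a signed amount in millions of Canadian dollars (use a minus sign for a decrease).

+$521 million

OMO purchase (from banks) $831 million: just an asset swap on bank balance sheets → 0.
Currency deposit $521 million: bank balance sheets expand → +$521M.
Net: 0 + 521 = +$521 million.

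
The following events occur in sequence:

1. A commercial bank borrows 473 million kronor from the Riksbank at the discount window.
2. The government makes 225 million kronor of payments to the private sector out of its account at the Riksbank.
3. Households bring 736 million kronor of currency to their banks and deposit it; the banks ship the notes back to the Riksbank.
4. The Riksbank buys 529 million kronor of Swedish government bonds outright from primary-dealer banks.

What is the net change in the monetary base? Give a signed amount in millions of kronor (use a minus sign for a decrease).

Riksbank balance sheet:
  Assets:      Securities +529M, Loans to banks +473M
  Liabilities: Bank reserves +1963M, Currency in circulation −736M, Government deposits −225M
Monetary base = currency + reserves: −736M + (+1963M) = +1227 million.

+1227 million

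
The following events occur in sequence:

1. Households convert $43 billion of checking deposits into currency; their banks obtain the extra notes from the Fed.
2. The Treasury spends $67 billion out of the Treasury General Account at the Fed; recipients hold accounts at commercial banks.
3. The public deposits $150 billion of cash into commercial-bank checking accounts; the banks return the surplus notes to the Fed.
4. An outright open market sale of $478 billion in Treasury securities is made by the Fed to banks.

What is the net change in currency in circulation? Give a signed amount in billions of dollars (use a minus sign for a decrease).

Currency withdrawal $43 billion: notes leave the central bank → +$43B.
Government spending $67 billion: no currency enters or leaves circulation → 0.
Currency deposit $150 billion: notes return to the central bank → −$150B.
OMO sale (to banks) $478 billion: no currency enters or leaves circulation → 0.
Net: 43 + 0 − 150 + 0 = -$107 billion.

-$107 billion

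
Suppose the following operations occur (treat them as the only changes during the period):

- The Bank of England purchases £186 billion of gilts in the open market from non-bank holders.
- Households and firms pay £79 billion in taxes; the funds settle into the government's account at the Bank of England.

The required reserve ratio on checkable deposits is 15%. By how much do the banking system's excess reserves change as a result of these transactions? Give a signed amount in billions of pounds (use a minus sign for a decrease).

+£90.95 billion

Asset purchase (from non-banks) £186 billion: reserves +£186B, deposits +£186B.
Government account inflow £79 billion: reserves −£79B, deposits −£79B.
Totals: Δreserves = +£107B, Δdeposits = +£107B.
Δrequired reserves = 15% × +£107B = +£16.05B.
Δexcess reserves = Δreserves − Δrequired = +£107B − (+£16.05B) = +£90.95 billion.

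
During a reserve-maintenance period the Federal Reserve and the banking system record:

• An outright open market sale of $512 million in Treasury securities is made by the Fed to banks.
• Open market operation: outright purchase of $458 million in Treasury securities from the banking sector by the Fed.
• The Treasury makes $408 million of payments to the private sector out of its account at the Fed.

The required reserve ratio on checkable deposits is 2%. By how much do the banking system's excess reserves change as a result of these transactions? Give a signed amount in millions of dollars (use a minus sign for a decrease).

OMO sale (to banks) $512 million: reserves −$512M, deposits 0.
OMO purchase (from banks) $458 million: reserves +$458M, deposits 0.
Government spending $408 million: reserves +$408M, deposits +$408M.
Totals: Δreserves = +$354M, Δdeposits = +$408M.
Δrequired reserves = 2% × +$408M = +$8.16M.
Δexcess reserves = Δreserves − Δrequired = +$354M − (+$8.16M) = +$345.84 million.

+$345.84 million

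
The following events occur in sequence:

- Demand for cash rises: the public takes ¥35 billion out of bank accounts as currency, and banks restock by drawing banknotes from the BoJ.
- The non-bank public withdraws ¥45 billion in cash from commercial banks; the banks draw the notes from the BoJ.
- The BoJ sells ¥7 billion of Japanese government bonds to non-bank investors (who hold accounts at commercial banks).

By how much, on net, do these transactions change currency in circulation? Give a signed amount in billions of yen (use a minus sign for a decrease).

Currency withdrawal ¥35 billion: notes leave the central bank → +¥35B.
Currency withdrawal ¥45 billion: notes leave the central bank → +¥45B.
Asset sale (to non-banks) ¥7 billion: no currency enters or leaves circulation → 0.
Net: 35 + 45 + 0 = +¥80 billion.

+¥80 billion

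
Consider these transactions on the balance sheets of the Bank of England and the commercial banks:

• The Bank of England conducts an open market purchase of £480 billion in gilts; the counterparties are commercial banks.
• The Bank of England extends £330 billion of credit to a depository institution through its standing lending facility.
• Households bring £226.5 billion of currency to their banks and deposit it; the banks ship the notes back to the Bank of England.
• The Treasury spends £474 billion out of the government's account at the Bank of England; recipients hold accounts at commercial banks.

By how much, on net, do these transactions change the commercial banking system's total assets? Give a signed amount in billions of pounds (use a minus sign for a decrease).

Bank of England balance sheet:
  Assets:      Securities +£480B, Loans to banks +£330B
  Liabilities: Bank reserves +£1510.5B, Currency in circulation −£226.5B, Government deposits −£474B
Commercial banking system:
  Assets:      Reserves at CB +£1510.5B, Securities −£480B
  Liabilities: Checkable deposits +£700.5B, Borrowings from CB +£330B
Change in total bank assets = +£1030.5 billion.

+£1030.5 billion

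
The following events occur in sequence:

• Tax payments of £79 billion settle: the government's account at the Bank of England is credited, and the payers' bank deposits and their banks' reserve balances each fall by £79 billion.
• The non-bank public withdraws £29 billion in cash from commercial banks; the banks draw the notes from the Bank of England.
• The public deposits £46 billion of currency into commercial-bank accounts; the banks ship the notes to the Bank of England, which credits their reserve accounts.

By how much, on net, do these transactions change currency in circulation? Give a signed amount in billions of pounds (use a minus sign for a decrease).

-£17 billion

Government account inflow £79 billion: no currency enters or leaves circulation → 0.
Currency withdrawal £29 billion: notes leave the central bank → +£29B.
Currency deposit £46 billion: notes return to the central bank → −£46B.
Net: 0 + 29 − 46 = -£17 billion.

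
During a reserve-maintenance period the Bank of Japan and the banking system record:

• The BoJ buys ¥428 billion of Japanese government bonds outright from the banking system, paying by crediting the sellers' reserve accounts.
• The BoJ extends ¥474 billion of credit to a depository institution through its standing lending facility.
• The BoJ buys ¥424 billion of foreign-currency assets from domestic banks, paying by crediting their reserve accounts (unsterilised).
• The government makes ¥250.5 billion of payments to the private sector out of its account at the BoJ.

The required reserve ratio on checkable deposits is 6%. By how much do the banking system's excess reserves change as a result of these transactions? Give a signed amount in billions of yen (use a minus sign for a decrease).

+¥1561.47 billion

OMO purchase (from banks) ¥428 billion: reserves +¥428B, deposits 0.
Discount-window loan ¥474 billion: reserves +¥474B, deposits 0.
FX purchase ¥424 billion: reserves +¥424B, deposits 0.
Government spending ¥250.5 billion: reserves +¥250.5B, deposits +¥250.5B.
Totals: Δreserves = +¥1576.5B, Δdeposits = +¥250.5B.
Δrequired reserves = 6% × +¥250.5B = +¥15.03B.
Δexcess reserves = Δreserves − Δrequired = +¥1576.5B − (+¥15.03B) = +¥1561.47 billion.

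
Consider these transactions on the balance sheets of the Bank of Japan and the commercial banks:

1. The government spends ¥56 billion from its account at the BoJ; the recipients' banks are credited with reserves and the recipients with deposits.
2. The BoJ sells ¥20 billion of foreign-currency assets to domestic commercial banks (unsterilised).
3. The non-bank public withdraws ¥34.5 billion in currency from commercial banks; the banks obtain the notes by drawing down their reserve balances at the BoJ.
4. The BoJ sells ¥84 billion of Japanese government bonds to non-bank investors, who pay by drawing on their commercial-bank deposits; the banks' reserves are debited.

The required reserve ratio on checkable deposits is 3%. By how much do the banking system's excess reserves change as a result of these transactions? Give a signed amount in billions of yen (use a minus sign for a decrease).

-¥80.625 billion

Government spending ¥56 billion: reserves +¥56B, deposits +¥56B.
FX sale ¥20 billion: reserves −¥20B, deposits 0.
Currency withdrawal ¥34.5 billion: reserves −¥34.5B, deposits −¥34.5B.
Asset sale (to non-banks) ¥84 billion: reserves −¥84B, deposits −¥84B.
Totals: Δreserves = −¥82.5B, Δdeposits = −¥62.5B.
Δrequired reserves = 3% × −¥62.5B = −¥1.875B.
Δexcess reserves = Δreserves − Δrequired = −¥82.5B − (−¥1.875B) = -¥80.625 billion.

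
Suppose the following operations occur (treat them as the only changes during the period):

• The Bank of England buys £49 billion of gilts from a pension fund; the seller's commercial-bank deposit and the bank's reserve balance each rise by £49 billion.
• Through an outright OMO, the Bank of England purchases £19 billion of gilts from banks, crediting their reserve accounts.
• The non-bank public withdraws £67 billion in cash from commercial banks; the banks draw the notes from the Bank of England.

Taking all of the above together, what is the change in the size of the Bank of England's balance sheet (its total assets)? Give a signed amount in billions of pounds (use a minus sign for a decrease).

+£68 billion

Bank of England balance sheet:
  Assets:      Securities +£68B
  Liabilities: Bank reserves +£1B, Currency in circulation +£67B
Commercial banking system:
  Assets:      Reserves at CB +£1B, Securities −£19B
  Liabilities: Checkable deposits −£18B
Change in total Bank of England assets = +£68 billion.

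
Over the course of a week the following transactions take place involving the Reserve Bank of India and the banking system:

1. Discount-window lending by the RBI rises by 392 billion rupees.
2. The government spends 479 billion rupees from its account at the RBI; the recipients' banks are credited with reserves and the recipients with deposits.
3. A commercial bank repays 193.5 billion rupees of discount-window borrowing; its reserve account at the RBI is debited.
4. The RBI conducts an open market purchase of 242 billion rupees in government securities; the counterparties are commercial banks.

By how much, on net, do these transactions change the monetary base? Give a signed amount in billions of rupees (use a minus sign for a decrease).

+919.5 billion

Discount-window loan 392 billion rupees: RBI balance sheet expands → +392B.
Government spending 479 billion rupees: a non-base liability converts back to reserves → +479B.
Discount-window repayment 193.5 billion rupees: RBI balance sheet contracts → −193.5B.
OMO purchase (from banks) 242 billion rupees: RBI balance sheet expands → +242B.
Net: 392 + 479 − 193.5 + 242 = +919.5 billion.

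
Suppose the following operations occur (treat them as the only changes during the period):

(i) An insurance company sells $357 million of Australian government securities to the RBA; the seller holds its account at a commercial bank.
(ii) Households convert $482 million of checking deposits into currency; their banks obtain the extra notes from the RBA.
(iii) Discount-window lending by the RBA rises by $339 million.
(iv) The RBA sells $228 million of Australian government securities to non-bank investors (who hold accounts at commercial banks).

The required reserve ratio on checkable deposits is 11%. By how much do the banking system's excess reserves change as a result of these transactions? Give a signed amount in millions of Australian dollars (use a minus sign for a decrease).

Asset purchase (from non-banks) $357 million: reserves +$357M, deposits +$357M.
Currency withdrawal $482 million: reserves −$482M, deposits −$482M.
Discount-window loan $339 million: reserves +$339M, deposits 0.
Asset sale (to non-banks) $228 million: reserves −$228M, deposits −$228M.
Totals: Δreserves = −$14M, Δdeposits = −$353M.
Δrequired reserves = 11% × −$353M = −$38.83M.
Δexcess reserves = Δreserves − Δrequired = −$14M − (−$38.83M) = +$24.83 million.

+$24.83 million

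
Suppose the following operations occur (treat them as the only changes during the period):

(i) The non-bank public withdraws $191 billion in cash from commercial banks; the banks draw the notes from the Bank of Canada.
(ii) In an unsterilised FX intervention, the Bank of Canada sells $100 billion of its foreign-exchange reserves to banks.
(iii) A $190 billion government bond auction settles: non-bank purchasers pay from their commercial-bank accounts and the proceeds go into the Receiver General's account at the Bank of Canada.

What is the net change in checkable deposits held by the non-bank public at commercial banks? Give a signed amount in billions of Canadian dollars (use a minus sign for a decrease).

-$381 billion

Bank of Canada balance sheet:
  Assets:      Foreign assets −$100B
  Liabilities: Bank reserves −$481B, Currency in circulation +$191B, Government deposits +$190B
Commercial banking system:
  Assets:      Reserves at CB −$481B, Foreign assets +$100B
  Liabilities: Checkable deposits −$381B
So the change in checkable deposits held by the non-bank public at commercial banks is -$381 billion.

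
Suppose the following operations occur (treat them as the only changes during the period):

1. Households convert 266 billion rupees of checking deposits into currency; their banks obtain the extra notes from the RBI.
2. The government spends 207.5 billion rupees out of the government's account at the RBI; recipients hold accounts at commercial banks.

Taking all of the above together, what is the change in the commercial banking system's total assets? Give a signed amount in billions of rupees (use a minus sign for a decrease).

-58.5 billion

Currency withdrawal 266 billion rupees: bank balance sheets shrink → −266B.
Government spending 207.5 billion rupees: bank balance sheets expand → +207.5B.
Net: −266 + 207.5 = -58.5 billion.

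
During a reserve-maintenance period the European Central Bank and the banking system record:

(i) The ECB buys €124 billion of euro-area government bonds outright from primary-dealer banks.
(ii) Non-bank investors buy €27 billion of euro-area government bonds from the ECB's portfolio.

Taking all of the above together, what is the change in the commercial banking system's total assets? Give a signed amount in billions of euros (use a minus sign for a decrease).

-€27 billion

ECB balance sheet:
  Assets:      Securities +€97B
  Liabilities: Bank reserves +€97B
Commercial banking system:
  Assets:      Reserves at CB +€97B, Securities −€124B
  Liabilities: Checkable deposits −€27B
Change in total bank assets = -€27 billion.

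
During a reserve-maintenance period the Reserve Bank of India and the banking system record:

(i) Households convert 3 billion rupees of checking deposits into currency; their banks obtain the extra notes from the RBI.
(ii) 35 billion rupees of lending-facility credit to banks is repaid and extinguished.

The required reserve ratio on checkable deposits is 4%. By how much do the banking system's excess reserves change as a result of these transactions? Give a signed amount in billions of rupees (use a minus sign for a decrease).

-37.88 billion

Currency withdrawal 3 billion rupees: reserves −3B, deposits −3B.
Discount-window repayment 35 billion rupees: reserves −35B, deposits 0.
Totals: Δreserves = −38B, Δdeposits = −3B.
Δrequired reserves = 4% × −3B = −0.12B.
Δexcess reserves = Δreserves − Δrequired = −38B − (−0.12B) = -37.88 billion.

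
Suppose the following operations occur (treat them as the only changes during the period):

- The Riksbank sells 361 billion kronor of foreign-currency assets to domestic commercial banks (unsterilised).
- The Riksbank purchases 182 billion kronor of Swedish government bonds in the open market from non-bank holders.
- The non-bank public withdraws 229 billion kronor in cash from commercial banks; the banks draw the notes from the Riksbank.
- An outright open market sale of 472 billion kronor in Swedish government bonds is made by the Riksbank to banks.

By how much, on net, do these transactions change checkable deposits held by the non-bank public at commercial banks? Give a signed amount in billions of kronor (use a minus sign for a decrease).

-47 billion

FX sale 361 billion kronor: the counterparty is a bank, so public deposits are unchanged → 0.
Asset purchase (from non-banks) 182 billion kronor: non-bank counterparties' bank balances rise → +182B.
Currency withdrawal 229 billion kronor: non-bank counterparties' bank balances fall → −229B.
OMO sale (to banks) 472 billion kronor: the counterparty is a bank, so public deposits are unchanged → 0.
Net: 0 + 182 − 229 + 0 = -47 billion.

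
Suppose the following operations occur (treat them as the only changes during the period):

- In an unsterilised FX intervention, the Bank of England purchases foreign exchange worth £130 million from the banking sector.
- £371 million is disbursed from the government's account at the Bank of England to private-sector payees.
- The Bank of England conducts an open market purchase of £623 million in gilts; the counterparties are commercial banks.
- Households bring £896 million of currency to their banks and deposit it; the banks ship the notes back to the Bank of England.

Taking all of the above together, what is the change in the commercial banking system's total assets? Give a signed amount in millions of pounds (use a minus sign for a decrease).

FX purchase £130 million: just an asset swap on bank balance sheets → 0.
Government spending £371 million: bank balance sheets expand → +£371M.
OMO purchase (from banks) £623 million: just an asset swap on bank balance sheets → 0.
Currency deposit £896 million: bank balance sheets expand → +£896M.
Net: 0 + 371 + 0 + 896 = +£1267 million.

+£1267 million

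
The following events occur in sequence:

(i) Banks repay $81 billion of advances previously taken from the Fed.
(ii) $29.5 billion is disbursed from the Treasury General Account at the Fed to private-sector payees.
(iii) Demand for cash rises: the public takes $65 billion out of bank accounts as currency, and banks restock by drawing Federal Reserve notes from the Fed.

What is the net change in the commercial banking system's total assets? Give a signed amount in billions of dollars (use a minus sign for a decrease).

-$116.5 billion

Fed balance sheet:
  Assets:      Loans to banks −$81B
  Liabilities: Bank reserves −$116.5B, Currency in circulation +$65B, Government deposits −$29.5B
Commercial banking system:
  Assets:      Reserves at CB −$116.5B
  Liabilities: Checkable deposits −$35.5B, Borrowings from CB −$81B
Change in total bank assets = -$116.5 billion.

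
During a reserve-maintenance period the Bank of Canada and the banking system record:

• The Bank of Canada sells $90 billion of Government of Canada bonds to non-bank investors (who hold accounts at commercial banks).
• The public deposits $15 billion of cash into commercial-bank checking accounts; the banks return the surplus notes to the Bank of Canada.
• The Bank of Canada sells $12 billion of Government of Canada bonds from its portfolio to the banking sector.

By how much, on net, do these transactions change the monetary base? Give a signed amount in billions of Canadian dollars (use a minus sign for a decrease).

-$102 billion

Bank of Canada balance sheet:
  Assets:      Securities −$102B
  Liabilities: Bank reserves −$87B, Currency in circulation −$15B
Commercial banking system:
  Assets:      Reserves at CB −$87B, Securities +$12B
  Liabilities: Checkable deposits −$75B
Monetary base = currency + reserves: −$15B + (−$87B) = -$102 billion.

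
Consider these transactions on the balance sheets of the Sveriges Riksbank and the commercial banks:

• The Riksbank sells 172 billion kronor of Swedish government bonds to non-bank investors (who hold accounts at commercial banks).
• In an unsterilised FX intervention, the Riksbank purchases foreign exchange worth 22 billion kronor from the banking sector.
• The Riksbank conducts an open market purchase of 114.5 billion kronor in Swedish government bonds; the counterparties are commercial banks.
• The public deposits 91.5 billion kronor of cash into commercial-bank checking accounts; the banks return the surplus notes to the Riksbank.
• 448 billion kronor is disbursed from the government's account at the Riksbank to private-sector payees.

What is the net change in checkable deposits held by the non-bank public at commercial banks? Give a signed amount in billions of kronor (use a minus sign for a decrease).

+367.5 billion

Riksbank balance sheet:
  Assets:      Securities −57.5B, Foreign assets +22B
  Liabilities: Bank reserves +504B, Currency in circulation −91.5B, Government deposits −448B
Commercial banking system:
  Assets:      Reserves at CB +504B, Securities −114.5B, Foreign assets −22B
  Liabilities: Checkable deposits +367.5B
So the change in checkable deposits held by the non-bank public at commercial banks is +367.5 billion.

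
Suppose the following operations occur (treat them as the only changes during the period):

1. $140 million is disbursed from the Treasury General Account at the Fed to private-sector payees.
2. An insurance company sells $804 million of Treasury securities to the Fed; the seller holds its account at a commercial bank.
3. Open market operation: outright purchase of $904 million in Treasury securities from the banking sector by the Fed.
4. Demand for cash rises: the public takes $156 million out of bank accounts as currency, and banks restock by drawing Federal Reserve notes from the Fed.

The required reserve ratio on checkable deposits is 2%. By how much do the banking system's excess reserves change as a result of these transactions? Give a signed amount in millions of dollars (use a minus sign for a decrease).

Government spending $140 million: reserves +$140M, deposits +$140M.
Asset purchase (from non-banks) $804 million: reserves +$804M, deposits +$804M.
OMO purchase (from banks) $904 million: reserves +$904M, deposits 0.
Currency withdrawal $156 million: reserves −$156M, deposits −$156M.
Totals: Δreserves = +$1692M, Δdeposits = +$788M.
Δrequired reserves = 2% × +$788M = +$15.76M.
Δexcess reserves = Δreserves − Δrequired = +$1692M − (+$15.76M) = +$1676.24 million.

+$1676.24 million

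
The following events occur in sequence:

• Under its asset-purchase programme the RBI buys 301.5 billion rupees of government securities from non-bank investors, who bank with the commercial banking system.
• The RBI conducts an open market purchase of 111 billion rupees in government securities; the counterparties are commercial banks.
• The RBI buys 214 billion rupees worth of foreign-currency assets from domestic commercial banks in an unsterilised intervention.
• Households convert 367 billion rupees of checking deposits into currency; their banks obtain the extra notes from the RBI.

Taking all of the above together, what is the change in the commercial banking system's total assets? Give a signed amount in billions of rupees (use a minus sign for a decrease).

-65.5 billion

Asset purchase (from non-banks) 301.5 billion rupees: bank balance sheets expand → +301.5B.
OMO purchase (from banks) 111 billion rupees: just an asset swap on bank balance sheets → 0.
FX purchase 214 billion rupees: just an asset swap on bank balance sheets → 0.
Currency withdrawal 367 billion rupees: bank balance sheets shrink → −367B.
Net: 301.5 + 0 + 0 − 367 = -65.5 billion.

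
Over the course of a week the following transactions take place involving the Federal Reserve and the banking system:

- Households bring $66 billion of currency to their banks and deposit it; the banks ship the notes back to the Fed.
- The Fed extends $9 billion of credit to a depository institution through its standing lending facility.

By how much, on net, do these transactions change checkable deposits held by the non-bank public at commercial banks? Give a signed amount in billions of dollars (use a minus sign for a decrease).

+$66 billion

Currency deposit $66 billion: non-bank counterparties' bank balances rise → +$66B.
Discount-window loan $9 billion: the counterparty is a bank, so public deposits are unchanged → 0.
Net: 66 + 0 = +$66 billion.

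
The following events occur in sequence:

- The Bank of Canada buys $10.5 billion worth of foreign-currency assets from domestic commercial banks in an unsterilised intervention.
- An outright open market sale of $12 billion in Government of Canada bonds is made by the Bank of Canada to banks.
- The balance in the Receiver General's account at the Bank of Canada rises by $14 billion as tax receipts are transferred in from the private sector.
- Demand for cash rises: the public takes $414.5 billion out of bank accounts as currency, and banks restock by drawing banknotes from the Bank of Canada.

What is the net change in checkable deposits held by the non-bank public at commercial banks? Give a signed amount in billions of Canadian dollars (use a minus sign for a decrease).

FX purchase $10.5 billion: the counterparty is a bank, so public deposits are unchanged → 0.
OMO sale (to banks) $12 billion: the counterparty is a bank, so public deposits are unchanged → 0.
Government account inflow $14 billion: non-bank counterparties' bank balances fall → −$14B.
Currency withdrawal $414.5 billion: non-bank counterparties' bank balances fall → −$414.5B.
Net: 0 + 0 − 14 − 414.5 = -$428.5 billion.

-$428.5 billion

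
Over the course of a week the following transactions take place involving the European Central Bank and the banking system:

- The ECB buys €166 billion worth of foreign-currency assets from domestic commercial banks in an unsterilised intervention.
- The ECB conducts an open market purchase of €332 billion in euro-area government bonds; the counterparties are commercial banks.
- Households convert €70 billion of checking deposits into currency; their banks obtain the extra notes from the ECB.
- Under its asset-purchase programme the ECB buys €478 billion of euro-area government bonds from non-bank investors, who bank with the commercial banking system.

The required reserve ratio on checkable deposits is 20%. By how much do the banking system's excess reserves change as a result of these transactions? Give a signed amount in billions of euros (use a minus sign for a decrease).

FX purchase €166 billion: reserves +€166B, deposits 0.
OMO purchase (from banks) €332 billion: reserves +€332B, deposits 0.
Currency withdrawal €70 billion: reserves −€70B, deposits −€70B.
Asset purchase (from non-banks) €478 billion: reserves +€478B, deposits +€478B.
Totals: Δreserves = +€906B, Δdeposits = +€408B.
Δrequired reserves = 20% × +€408B = +€81.6B.
Δexcess reserves = Δreserves − Δrequired = +€906B − (+€81.6B) = +€824.4 billion.

+€824.4 billion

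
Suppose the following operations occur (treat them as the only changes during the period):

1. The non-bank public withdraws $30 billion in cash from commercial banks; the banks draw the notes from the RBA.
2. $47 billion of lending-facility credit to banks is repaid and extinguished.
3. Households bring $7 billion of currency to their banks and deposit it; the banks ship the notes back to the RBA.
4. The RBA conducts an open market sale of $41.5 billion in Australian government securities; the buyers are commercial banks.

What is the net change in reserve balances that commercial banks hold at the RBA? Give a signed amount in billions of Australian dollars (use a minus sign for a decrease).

-$111.5 billion

RBA balance sheet:
  Assets:      Securities −$41.5B, Loans to banks −$47B
  Liabilities: Bank reserves −$111.5B, Currency in circulation +$23B
So the change in reserve balances that commercial banks hold at the RBA is -$111.5 billion.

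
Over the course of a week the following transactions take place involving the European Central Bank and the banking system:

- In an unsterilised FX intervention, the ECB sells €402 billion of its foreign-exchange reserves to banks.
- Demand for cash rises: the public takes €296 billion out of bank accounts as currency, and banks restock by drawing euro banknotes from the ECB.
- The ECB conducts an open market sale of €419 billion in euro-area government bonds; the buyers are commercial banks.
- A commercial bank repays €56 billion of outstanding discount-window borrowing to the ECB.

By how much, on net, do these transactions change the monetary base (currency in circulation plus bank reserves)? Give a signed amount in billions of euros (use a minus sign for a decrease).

-€877 billion

FX sale €402 billion: ECB balance sheet contracts → −€402B.
Currency withdrawal €296 billion: just a shift between currency and reserves — both are base money → 0.
OMO sale (to banks) €419 billion: ECB balance sheet contracts → −€419B.
Discount-window repayment €56 billion: ECB balance sheet contracts → −€56B.
Net: −402 + 0 − 419 − 56 = -€877 billion.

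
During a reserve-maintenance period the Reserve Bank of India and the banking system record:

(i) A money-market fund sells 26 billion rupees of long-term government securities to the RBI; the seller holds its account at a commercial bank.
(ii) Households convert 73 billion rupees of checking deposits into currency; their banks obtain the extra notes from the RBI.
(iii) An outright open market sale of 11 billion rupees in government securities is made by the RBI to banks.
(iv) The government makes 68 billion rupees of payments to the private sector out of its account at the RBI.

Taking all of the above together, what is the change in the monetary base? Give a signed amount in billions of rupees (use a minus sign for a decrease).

Asset purchase (from non-banks) 26 billion rupees: RBI balance sheet expands → +26B.
Currency withdrawal 73 billion rupees: just a shift between currency and reserves — both are base money → 0.
OMO sale (to banks) 11 billion rupees: RBI balance sheet contracts → −11B.
Government spending 68 billion rupees: a non-base liability converts back to reserves → +68B.
Net: 26 + 0 − 11 + 68 = +83 billion.

+83 billion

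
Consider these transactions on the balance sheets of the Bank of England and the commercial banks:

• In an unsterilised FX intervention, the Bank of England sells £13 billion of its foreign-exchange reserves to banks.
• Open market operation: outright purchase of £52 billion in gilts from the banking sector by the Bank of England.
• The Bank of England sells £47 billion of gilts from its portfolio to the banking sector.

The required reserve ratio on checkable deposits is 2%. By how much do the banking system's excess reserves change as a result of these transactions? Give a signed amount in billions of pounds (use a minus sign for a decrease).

-£8 billion

FX sale £13 billion: reserves −£13B, deposits 0.
OMO purchase (from banks) £52 billion: reserves +£52B, deposits 0.
OMO sale (to banks) £47 billion: reserves −£47B, deposits 0.
Totals: Δreserves = −£8B, Δdeposits = 0.
Δrequired reserves = 2% × 0 = 0.
Δexcess reserves = Δreserves − Δrequired = −£8B − (0) = -£8 billion.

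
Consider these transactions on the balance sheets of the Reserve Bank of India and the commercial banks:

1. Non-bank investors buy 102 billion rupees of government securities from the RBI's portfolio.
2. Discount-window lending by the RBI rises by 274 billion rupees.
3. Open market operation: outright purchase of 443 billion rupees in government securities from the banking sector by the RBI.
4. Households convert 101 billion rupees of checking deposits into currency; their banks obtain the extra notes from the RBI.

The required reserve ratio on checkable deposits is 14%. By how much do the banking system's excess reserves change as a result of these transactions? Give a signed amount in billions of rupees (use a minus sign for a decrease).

Asset sale (to non-banks) 102 billion rupees: reserves −102B, deposits −102B.
Discount-window loan 274 billion rupees: reserves +274B, deposits 0.
OMO purchase (from banks) 443 billion rupees: reserves +443B, deposits 0.
Currency withdrawal 101 billion rupees: reserves −101B, deposits −101B.
Totals: Δreserves = +514B, Δdeposits = −203B.
Δrequired reserves = 14% × −203B = −28.42B.
Δexcess reserves = Δreserves − Δrequired = +514B − (−28.42B) = +542.42 billion.

+542.42 billion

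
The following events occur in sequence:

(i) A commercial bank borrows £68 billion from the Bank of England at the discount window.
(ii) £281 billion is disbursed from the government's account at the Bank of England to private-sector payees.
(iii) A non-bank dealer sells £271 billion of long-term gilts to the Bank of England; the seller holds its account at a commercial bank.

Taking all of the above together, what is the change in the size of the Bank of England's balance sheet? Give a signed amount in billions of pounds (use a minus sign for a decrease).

Discount-window loan £68 billion: a Bank of England asset is acquired → +£68B.
Government spending £281 billion: only the composition of liabilities changes → 0.
Asset purchase (from non-banks) £271 billion: a Bank of England asset is acquired → +£271B.
Net: 68 + 0 + 271 = +£339 billion.

+£339 billion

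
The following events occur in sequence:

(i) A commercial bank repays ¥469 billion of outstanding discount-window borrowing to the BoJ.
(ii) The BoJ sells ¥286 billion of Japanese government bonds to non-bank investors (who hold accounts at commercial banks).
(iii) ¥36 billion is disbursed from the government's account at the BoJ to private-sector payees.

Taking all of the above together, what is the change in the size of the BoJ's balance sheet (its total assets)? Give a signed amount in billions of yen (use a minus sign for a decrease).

-¥755 billion

Discount-window repayment ¥469 billion: a BoJ asset is shed → −¥469B.
Asset sale (to non-banks) ¥286 billion: a BoJ asset is shed → −¥286B.
Government spending ¥36 billion: only the composition of liabilities changes → 0.
Net: −469 − 286 + 0 = -¥755 billion.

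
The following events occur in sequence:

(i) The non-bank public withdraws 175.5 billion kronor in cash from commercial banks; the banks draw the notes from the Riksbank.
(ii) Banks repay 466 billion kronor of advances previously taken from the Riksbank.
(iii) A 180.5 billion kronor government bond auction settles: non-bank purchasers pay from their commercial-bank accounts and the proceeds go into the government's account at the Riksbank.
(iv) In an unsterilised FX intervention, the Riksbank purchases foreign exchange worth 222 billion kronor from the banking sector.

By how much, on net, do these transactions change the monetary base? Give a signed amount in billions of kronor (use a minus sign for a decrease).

Currency withdrawal 175.5 billion kronor: just a shift between currency and reserves — both are base money → 0.
Discount-window repayment 466 billion kronor: Riksbank balance sheet contracts → −466B.
Government account inflow 180.5 billion kronor: reserves shift to a non-base liability → −180.5B.
FX purchase 222 billion kronor: Riksbank balance sheet expands → +222B.
Net: 0 − 466 − 180.5 + 222 = -424.5 billion.

-424.5 billion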